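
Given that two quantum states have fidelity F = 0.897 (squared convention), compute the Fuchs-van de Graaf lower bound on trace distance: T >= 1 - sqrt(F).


Fuchs-van de Graaf (squared-fidelity convention): 1 - sqrt(F) <= T <= sqrt(1 - F).
Lower bound: T >= 1 - sqrt(F)
sqrt(F) = sqrt(0.897) = 0.9471
T >= 1 - 0.9471
T >= 0.0529

0.0529


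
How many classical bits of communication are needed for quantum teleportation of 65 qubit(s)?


Quantum teleportation requires 2 classical bits per qubit teleported.
65 qubit(s) -> 2 * 65 = 130 classical bits

130


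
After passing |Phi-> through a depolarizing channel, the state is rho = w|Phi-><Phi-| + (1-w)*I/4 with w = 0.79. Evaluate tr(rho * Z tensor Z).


|Phi-> = (|00> - |11>)/sqrt(2)
For the pure Bell state, <Z_A Z_B> = +1 (Bell-state Pauli correlator).
The maximally-mixed part I/4 has tr(I/4 * P tensor P) = 0 for any traceless Pauli P.
So <Z_A Z_B>_rho = w * (+1) + (1 - w) * 0
= 0.79 * (+1)
= 0.7900

0.7900


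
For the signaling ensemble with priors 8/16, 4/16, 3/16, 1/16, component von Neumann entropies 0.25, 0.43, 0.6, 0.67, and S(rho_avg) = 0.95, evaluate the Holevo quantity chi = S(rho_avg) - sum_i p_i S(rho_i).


chi = S(rho) - sum_i p_i * S(rho_i)
Weighted entropy = 8/16 * 0.25 + 4/16 * 0.43 + 3/16 * 0.6 + 1/16 * 0.67
= 0.3869
chi = 0.95 - 0.3869
= 0.5631

0.5631


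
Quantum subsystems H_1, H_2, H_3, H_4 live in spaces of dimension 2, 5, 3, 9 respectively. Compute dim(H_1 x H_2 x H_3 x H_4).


dim(H_1 x H_2 x H_3 x H_4) = 2 * 5 * 3 * 9
= 10 * 3 * 9
= 30 * 9
= 270

270


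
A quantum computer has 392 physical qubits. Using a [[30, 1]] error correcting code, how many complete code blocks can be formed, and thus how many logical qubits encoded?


Each code block uses 30 physical qubits for 1 logical qubit(s).
Number of complete blocks = floor(392 / 30) = 13
Logical qubits = 13 * 1
= 13

13


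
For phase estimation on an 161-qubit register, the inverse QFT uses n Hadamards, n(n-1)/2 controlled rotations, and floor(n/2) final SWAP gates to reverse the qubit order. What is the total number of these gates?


Hadamard gates: 161
Controlled rotations: n*(n-1)/2 = 161*160/2 = 12880
SWAP gates: floor(n/2) = floor(161/2) = 80
Total = 161 + 12880 + 80
= 13121

13121


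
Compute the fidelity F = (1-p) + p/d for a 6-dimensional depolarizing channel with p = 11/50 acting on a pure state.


F = (1-p) + p/d
= (1 - 0.2200) + 0.2200/6
= 0.7800 + 0.0367
= 0.8167

0.8167


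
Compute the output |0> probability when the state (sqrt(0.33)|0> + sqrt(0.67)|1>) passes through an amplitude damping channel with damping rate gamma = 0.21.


For amplitude damping with parameter gamma on state sqrt(a)|0> + sqrt(b)|1>:
alpha^2 = 0.33, beta^2 = 0.67
P(|0>) = alpha^2 + gamma * beta^2
= 0.33 + 0.21 * 0.67
= 0.33 + 0.1407
= 0.4707

0.4707


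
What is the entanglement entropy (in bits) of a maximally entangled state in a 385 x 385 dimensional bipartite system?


For a maximally entangled state in d x d:
S = log2(d) = log2(385)
= 8.5887

8.5887


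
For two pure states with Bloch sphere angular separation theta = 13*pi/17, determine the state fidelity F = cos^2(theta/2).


For states separated by angle theta on Bloch sphere:
F = cos^2(theta/2)
theta = 13*pi/17 = 2.4024
theta/2 = 1.2012
cos(theta/2) = 0.3612
F = 0.1305

0.1305


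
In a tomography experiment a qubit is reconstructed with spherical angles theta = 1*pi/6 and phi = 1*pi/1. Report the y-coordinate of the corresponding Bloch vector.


theta = 0.5236, phi = 3.1416
r_y = sin(theta)*sin(phi) = 0.5000 * 0.0000
r_y = 0.0000

0.0000


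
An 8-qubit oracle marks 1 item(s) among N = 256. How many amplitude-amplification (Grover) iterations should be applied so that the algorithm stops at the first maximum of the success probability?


After j Grover iterations the success probability is P(j) = sin^2((2j+1)*theta), where sin(theta) = sqrt(k/N).
N = 2^8 = 256, k = 1
sin(theta) = sqrt(k/N) = 0.0625
theta = arcsin(sqrt(k/N)) = 0.0625407618 rad
P(j) reaches its first maximum when (2j+1)*theta is as close as possible to pi/2, i.e. j = round(pi/(4*theta) - 1/2).
pi/(4*theta) - 1/2 = 12.0582
(For comparison, the common estimate pi/4 * sqrt(N/k) = 12.5664; the exact maximiser is used here.)
Optimal iterations = 12

12


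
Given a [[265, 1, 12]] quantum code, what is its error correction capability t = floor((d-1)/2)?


Code parameters: [[265, 1, 12]], distance d = 12.
Number of correctable errors = floor((d-1)/2)
= floor((12 - 1)/2)
= floor(11/2)
= 5

5


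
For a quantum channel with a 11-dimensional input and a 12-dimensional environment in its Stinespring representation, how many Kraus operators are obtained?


Tracing out the environment in an orthonormal basis {|i>_E} gives Kraus operators K_i = <i|_E U |0>_E.
Number of Kraus operators = dim(H_env) = d_env
= 12

12


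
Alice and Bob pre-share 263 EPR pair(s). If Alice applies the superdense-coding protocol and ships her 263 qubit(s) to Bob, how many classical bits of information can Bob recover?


Superdense coding allows 2 classical bits per shared entangled pair.
263 pair(s) -> 2 * 263 = 526 classical bits

526


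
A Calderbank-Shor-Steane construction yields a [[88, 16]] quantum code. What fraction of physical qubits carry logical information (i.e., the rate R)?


Code rate R = k/n
= 16/88
= 0.1818

0.1818


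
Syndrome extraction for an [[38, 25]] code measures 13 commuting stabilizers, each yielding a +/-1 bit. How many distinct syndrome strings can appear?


Each stabilizer generator gives a binary (+1 or -1) measurement outcome.
With 13 independent generators:
Total syndromes = 2^13
= 8192

8192


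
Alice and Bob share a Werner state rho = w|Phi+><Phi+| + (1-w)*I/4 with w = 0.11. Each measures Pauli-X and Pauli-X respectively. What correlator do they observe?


|Phi+> = (|00> + |11>)/sqrt(2)
For the pure Bell state, <X_A X_B> = +1 (Bell-state Pauli correlator).
The maximally-mixed part I/4 has tr(I/4 * P tensor P) = 0 for any traceless Pauli P.
So <X_A X_B>_rho = w * (+1) + (1 - w) * 0
= 0.11 * (+1)
= 0.1100

0.1100


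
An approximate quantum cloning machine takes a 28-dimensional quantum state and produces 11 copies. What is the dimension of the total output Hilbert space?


Output space = H^(tensor 11) where dim(H) = 28
dim = 28^11
= 784 (after 2 factors)
= 21952 (after 3 factors)
= 614656 (after 4 factors)
= 17210368 (after 5 factors)
= 481890304 (after 6 factors)
= 13492928512 (after 7 factors)
= 377801998336 (after 8 factors)
= 10578455953408 (after 9 factors)
= 296196766695424 (after 10 factors)
= 8293509467471872 (after 11 factors)
= 8293509467471872

8293509467471872


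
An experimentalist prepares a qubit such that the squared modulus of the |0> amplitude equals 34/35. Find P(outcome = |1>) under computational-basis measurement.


|alpha|^2 = 34/35 = 0.9714
|beta|^2 = 1 - 34/35 = 1/35 = 0.0286
P(|1>) = |beta|^2 = 0.0286

0.0286


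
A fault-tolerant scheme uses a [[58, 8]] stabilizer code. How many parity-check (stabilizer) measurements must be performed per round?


For an [[n,k]] stabilizer code:
Number of stabilizer generators = n - k
= 58 - 8
= 50

50


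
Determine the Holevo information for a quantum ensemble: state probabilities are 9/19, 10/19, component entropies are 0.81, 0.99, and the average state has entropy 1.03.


chi = S(rho) - sum_i p_i * S(rho_i)
Weighted entropy = 9/19 * 0.81 + 10/19 * 0.99
= 0.9047
chi = 1.03 - 0.9047
= 0.1253

0.1253


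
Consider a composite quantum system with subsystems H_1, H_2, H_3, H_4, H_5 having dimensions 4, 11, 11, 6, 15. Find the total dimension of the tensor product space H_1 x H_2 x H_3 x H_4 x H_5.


dim(H_1 x H_2 x H_3 x H_4 x H_5) = 4 * 11 * 11 * 6 * 15
= 44 * 11 * 6 * 15
= 484 * 6 * 15
= 2904 * 15
= 43560

43560


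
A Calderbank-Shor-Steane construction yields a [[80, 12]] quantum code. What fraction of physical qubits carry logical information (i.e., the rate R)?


Code rate R = k/n
= 12/80
= 0.1500

0.1500


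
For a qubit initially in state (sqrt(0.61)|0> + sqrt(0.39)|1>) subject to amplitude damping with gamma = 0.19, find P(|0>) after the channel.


For amplitude damping with parameter gamma on state sqrt(a)|0> + sqrt(b)|1>:
alpha^2 = 0.61, beta^2 = 0.39
P(|0>) = alpha^2 + gamma * beta^2
= 0.61 + 0.19 * 0.39
= 0.61 + 0.0741
= 0.6841

0.6841


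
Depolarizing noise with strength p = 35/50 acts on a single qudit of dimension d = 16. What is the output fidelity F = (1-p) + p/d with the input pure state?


F = (1-p) + p/d
= (1 - 0.7000) + 0.7000/16
= 0.3000 + 0.0437
= 0.3438

0.3438


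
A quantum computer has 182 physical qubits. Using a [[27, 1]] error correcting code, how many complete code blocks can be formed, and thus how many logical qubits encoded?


Each code block uses 27 physical qubits for 1 logical qubit(s).
Number of complete blocks = floor(182 / 27) = 6
Logical qubits = 6 * 1
= 6

6


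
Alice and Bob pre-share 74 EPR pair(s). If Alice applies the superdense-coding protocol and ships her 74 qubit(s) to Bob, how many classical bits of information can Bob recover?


Superdense coding allows 2 classical bits per shared entangled pair.
74 pair(s) -> 2 * 74 = 148 classical bits

148


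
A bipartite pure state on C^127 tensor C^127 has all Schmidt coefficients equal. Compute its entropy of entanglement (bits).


For a maximally entangled state in d x d:
S = log2(d) = log2(127)
= 6.9887

6.9887


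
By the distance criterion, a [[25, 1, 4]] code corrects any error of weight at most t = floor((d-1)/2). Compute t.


Code parameters: [[25, 1, 4]], distance d = 4.
Number of correctable errors = floor((d-1)/2)
= floor((4 - 1)/2)
= floor(3/2)
= 1

1


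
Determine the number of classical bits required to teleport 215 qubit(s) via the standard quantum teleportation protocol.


Quantum teleportation requires 2 classical bits per qubit teleported.
215 qubit(s) -> 2 * 215 = 430 classical bits

430


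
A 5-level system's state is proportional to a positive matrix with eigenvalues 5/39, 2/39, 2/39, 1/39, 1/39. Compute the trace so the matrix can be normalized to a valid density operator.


tr(M) = sum of eigenvalues
= 5/39 + 2/39 + 2/39 + 1/39 + 1/39
= 11/39
= 0.2821

0.2821


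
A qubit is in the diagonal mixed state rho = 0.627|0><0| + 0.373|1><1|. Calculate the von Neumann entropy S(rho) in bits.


S = -p*log2(p) - (1-p)*log2(1-p)
p = 0.6270, 1-p = 0.3730
= -0.6270 * log2(0.6270) - 0.3730 * log2(0.3730)
= -(-0.4223) - (-0.5307)
= 0.9529

0.9529


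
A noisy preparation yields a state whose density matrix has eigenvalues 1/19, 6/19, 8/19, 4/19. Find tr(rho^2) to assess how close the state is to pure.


tr(rho^2) = sum of eigenvalues squared
= (1/19)^2 + (6/19)^2 + (8/19)^2 + (4/19)^2
= (1 + 36 + 64 + 16) / 361
= 117/361
= 0.3241

0.3241


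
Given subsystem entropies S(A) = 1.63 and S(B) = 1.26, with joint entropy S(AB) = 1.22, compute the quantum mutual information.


I(A:B) = S(A) + S(B) - S(AB)
= 1.63 + 1.26 - 1.22
= 1.6700

1.6700


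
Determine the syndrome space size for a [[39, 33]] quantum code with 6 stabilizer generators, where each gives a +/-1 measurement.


Each stabilizer generator gives a binary (+1 or -1) measurement outcome.
With 6 independent generators:
Total syndromes = 2^6
= 64

64


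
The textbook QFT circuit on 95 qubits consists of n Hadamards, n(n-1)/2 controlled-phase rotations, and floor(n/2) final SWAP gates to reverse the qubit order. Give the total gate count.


Hadamard gates: 95
Controlled rotations: n*(n-1)/2 = 95*94/2 = 4465
SWAP gates: floor(n/2) = floor(95/2) = 47
Total = 95 + 4465 + 47
= 4607

4607


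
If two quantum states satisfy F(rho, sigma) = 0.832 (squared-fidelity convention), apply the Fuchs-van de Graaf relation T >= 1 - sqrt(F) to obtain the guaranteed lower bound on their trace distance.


Fuchs-van de Graaf (squared-fidelity convention): 1 - sqrt(F) <= T <= sqrt(1 - F).
Lower bound: T >= 1 - sqrt(F)
sqrt(F) = sqrt(0.832) = 0.9121
T >= 1 - 0.9121
T >= 0.0879

0.0879


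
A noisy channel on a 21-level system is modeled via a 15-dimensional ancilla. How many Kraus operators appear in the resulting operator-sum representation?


Tracing out the environment in an orthonormal basis {|i>_E} gives Kraus operators K_i = <i|_E U |0>_E.
Number of Kraus operators = dim(H_env) = d_env
= 15

15


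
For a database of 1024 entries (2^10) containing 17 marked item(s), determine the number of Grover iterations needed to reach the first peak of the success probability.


After j Grover iterations the success probability is P(j) = sin^2((2j+1)*theta), where sin(theta) = sqrt(k/N).
N = 2^10 = 1024, k = 17
sin(theta) = sqrt(k/N) = 0.1288470508
theta = arcsin(sqrt(k/N)) = 0.1292062512 rad
P(j) reaches its first maximum when (2j+1)*theta is as close as possible to pi/2, i.e. j = round(pi/(4*theta) - 1/2).
pi/(4*theta) - 1/2 = 5.5786
(For comparison, the common estimate pi/4 * sqrt(N/k) = 6.0956; the exact maximiser is used here.)
Optimal iterations = 6

6


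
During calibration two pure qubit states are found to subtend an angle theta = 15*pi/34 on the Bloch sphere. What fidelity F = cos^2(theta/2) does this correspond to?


For states separated by angle theta on Bloch sphere:
F = cos^2(theta/2)
theta = 15*pi/34 = 1.3860
theta/2 = 0.6930
cos(theta/2) = 0.7693
F = 0.5919

0.5919


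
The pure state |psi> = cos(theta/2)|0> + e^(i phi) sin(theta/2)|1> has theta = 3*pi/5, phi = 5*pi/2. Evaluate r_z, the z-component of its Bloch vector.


theta = 1.8850, phi = 7.8540
r_z = cos(theta) = -0.3090

-0.3090


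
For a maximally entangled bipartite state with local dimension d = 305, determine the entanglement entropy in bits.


For a maximally entangled state in d x d:
S = log2(d) = log2(305)
= 8.2527

8.2527


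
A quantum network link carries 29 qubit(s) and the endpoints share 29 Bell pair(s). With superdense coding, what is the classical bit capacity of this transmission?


Superdense coding allows 2 classical bits per shared entangled pair.
29 pair(s) -> 2 * 29 = 58 classical bits

58


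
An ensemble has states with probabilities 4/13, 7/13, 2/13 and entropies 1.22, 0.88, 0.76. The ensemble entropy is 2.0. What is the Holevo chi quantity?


chi = S(rho) - sum_i p_i * S(rho_i)
Weighted entropy = 4/13 * 1.22 + 7/13 * 0.88 + 2/13 * 0.76
= 0.9662
chi = 2.0 - 0.9662
= 1.0338

1.0338


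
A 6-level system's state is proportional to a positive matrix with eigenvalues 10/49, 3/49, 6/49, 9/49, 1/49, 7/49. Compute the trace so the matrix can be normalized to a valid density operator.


tr(M) = sum of eigenvalues
= 10/49 + 3/49 + 6/49 + 9/49 + 1/49 + 7/49
= 36/49
= 0.7347

0.7347


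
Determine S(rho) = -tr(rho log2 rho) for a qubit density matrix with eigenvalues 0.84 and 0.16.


S = -p*log2(p) - (1-p)*log2(1-p)
p = 0.8400, 1-p = 0.1600
= -0.8400 * log2(0.8400) - 0.1600 * log2(0.1600)
= -(-0.2113) - (-0.4230)
= 0.6343

0.6343


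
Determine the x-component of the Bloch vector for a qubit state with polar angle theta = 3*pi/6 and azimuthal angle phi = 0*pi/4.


theta = 1.5708, phi = 0.0000
r_x = sin(theta)*cos(phi) = 1.0000 * 1.0000
r_x = 1.0000

1.0000


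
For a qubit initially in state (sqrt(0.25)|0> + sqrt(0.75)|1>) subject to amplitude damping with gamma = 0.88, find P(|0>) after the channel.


For amplitude damping with parameter gamma on state sqrt(a)|0> + sqrt(b)|1>:
alpha^2 = 0.25, beta^2 = 0.75
P(|0>) = alpha^2 + gamma * beta^2
= 0.25 + 0.88 * 0.75
= 0.25 + 0.6600
= 0.9100

0.9100


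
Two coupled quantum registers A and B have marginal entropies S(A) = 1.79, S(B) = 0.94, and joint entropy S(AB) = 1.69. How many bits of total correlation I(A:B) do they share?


I(A:B) = S(A) + S(B) - S(AB)
= 1.79 + 0.94 - 1.69
= 1.0400

1.0400


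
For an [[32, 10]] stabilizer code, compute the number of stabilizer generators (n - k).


For an [[n,k]] stabilizer code:
Number of stabilizer generators = n - k
= 32 - 10
= 22

22


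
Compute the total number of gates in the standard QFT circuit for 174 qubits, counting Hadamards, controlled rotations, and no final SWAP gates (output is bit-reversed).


Hadamard gates: 174
Controlled rotations: n*(n-1)/2 = 174*173/2 = 15051
SWAP gates: 0 (omitted)
Total = 174 + 15051
= 15225

15225


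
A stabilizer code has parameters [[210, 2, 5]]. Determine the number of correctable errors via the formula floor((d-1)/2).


Code parameters: [[210, 2, 5]], distance d = 5.
Number of correctable errors = floor((d-1)/2)
= floor((5 - 1)/2)
= floor(4/2)
= 2

2


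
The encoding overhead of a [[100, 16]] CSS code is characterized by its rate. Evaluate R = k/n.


Code rate R = k/n
= 16/100
= 0.1600

0.1600


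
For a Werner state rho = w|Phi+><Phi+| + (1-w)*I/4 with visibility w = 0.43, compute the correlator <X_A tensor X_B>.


|Phi+> = (|00> + |11>)/sqrt(2)
For the pure Bell state, <X_A X_B> = +1 (Bell-state Pauli correlator).
The maximally-mixed part I/4 has tr(I/4 * P tensor P) = 0 for any traceless Pauli P.
So <X_A X_B>_rho = w * (+1) + (1 - w) * 0
= 0.43 * (+1)
= 0.4300

0.4300


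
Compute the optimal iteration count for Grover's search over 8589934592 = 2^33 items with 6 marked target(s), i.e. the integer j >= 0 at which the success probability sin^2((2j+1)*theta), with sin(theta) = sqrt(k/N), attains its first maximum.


After j Grover iterations the success probability is P(j) = sin^2((2j+1)*theta), where sin(theta) = sqrt(k/N).
N = 2^33 = 8589934592, k = 6
sin(theta) = sqrt(k/N) = 2.642899792e-05
theta = arcsin(sqrt(k/N)) = 2.642899792e-05 rad
P(j) reaches its first maximum when (2j+1)*theta is as close as possible to pi/2, i.e. j = round(pi/(4*theta) - 1/2).
pi/(4*theta) - 1/2 = 29716.7888
(For comparison, the common estimate pi/4 * sqrt(N/k) = 29717.2888; the exact maximiser is used here.)
Optimal iterations = 29717

29717


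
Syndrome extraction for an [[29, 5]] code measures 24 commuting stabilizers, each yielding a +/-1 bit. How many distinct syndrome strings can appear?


Each stabilizer generator gives a binary (+1 or -1) measurement outcome.
With 24 independent generators:
Total syndromes = 2^24
= 16777216

16777216


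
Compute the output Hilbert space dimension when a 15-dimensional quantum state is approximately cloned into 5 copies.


Output space = H^(tensor 5) where dim(H) = 15
dim = 15^5
= 225 (after 2 factors)
= 3375 (after 3 factors)
= 50625 (after 4 factors)
= 759375 (after 5 factors)
= 759375

759375


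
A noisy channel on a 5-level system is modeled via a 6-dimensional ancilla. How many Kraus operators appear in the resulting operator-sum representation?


Tracing out the environment in an orthonormal basis {|i>_E} gives Kraus operators K_i = <i|_E U |0>_E.
Number of Kraus operators = dim(H_env) = d_env
= 6

6


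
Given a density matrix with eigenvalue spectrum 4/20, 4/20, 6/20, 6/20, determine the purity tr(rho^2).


tr(rho^2) = sum of eigenvalues squared
= (4/20)^2 + (4/20)^2 + (6/20)^2 + (6/20)^2
= (16 + 16 + 36 + 36) / 400
= 104/400
= 0.2600

0.2600


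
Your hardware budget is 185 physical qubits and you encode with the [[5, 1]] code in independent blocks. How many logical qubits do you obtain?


Each code block uses 5 physical qubits for 1 logical qubit(s).
Number of complete blocks = floor(185 / 5) = 37
Logical qubits = 37 * 1
= 37

37


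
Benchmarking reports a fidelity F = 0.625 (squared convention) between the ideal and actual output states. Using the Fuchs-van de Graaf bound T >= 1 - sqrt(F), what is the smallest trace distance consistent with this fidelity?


Fuchs-van de Graaf (squared-fidelity convention): 1 - sqrt(F) <= T <= sqrt(1 - F).
Lower bound: T >= 1 - sqrt(F)
sqrt(F) = sqrt(0.625) = 0.7906
T >= 1 - 0.7906
T >= 0.2094

0.2094


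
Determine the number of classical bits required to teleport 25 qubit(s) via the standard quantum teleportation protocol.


Quantum teleportation requires 2 classical bits per qubit teleported.
25 qubit(s) -> 2 * 25 = 50 classical bits

50


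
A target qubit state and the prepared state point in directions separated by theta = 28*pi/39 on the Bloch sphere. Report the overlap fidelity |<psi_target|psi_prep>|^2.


For states separated by angle theta on Bloch sphere:
F = cos^2(theta/2)
theta = 28*pi/39 = 2.2555
theta/2 = 1.1278
cos(theta/2) = 0.4287
F = 0.1838

0.1838


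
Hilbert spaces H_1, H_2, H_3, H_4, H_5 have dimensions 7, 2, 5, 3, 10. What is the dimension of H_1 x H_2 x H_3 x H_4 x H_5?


dim(H_1 x H_2 x H_3 x H_4 x H_5) = 7 * 2 * 5 * 3 * 10
= 14 * 5 * 3 * 10
= 70 * 3 * 10
= 210 * 10
= 2100

2100


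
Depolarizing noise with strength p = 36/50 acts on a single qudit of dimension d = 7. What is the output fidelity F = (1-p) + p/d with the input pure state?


F = (1-p) + p/d
= (1 - 0.7200) + 0.7200/7
= 0.2800 + 0.1029
= 0.3829

0.3829


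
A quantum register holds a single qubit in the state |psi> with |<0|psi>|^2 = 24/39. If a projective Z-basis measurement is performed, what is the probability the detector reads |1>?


|alpha|^2 = 24/39 = 0.6154
|beta|^2 = 1 - 24/39 = 15/39 = 0.3846
P(|1>) = |beta|^2 = 0.3846

0.3846


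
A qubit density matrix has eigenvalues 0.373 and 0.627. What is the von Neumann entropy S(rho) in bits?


S = -p*log2(p) - (1-p)*log2(1-p)
p = 0.3730, 1-p = 0.6270
= -0.3730 * log2(0.3730) - 0.6270 * log2(0.6270)
= -(-0.5307) - (-0.4223)
= 0.9529

0.9529


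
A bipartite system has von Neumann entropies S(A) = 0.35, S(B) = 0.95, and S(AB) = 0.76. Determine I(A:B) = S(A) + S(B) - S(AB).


I(A:B) = S(A) + S(B) - S(AB)
= 0.35 + 0.95 - 0.76
= 0.5400

0.5400


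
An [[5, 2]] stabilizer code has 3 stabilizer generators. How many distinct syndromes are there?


Each stabilizer generator gives a binary (+1 or -1) measurement outcome.
With 3 independent generators:
Total syndromes = 2^3
= 8

8


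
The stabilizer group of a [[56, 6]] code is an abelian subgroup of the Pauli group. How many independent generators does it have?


For an [[n,k]] stabilizer code:
Number of stabilizer generators = n - k
= 56 - 6
= 50

50


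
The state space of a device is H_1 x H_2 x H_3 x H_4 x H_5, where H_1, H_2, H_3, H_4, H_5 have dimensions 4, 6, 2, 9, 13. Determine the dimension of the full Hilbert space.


dim(H_1 x H_2 x H_3 x H_4 x H_5) = 4 * 6 * 2 * 9 * 13
= 24 * 2 * 9 * 13
= 48 * 9 * 13
= 432 * 13
= 5616

5616


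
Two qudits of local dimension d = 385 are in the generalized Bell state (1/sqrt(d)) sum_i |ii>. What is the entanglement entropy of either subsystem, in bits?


For a maximally entangled state in d x d:
S = log2(d) = log2(385)
= 8.5887

8.5887


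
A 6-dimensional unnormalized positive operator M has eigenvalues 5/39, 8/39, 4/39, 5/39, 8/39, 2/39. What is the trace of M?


tr(M) = sum of eigenvalues
= 5/39 + 8/39 + 4/39 + 5/39 + 8/39 + 2/39
= 32/39
= 0.8205

0.8205


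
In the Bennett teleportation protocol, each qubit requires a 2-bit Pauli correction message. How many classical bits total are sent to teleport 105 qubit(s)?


Quantum teleportation requires 2 classical bits per qubit teleported.
105 qubit(s) -> 2 * 105 = 210 classical bits

210


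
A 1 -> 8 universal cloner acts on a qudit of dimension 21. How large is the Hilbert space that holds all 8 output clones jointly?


Output space = H^(tensor 8) where dim(H) = 21
dim = 21^8
= 441 (after 2 factors)
= 9261 (after 3 factors)
= 194481 (after 4 factors)
= 4084101 (after 5 factors)
= 85766121 (after 6 factors)
= 1801088541 (after 7 factors)
= 37822859361 (after 8 factors)
= 37822859361

37822859361


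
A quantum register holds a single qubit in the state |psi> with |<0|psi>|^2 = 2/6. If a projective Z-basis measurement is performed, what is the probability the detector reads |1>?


|alpha|^2 = 2/6 = 0.3333
|beta|^2 = 1 - 2/6 = 4/6 = 0.6667
P(|1>) = |beta|^2 = 0.6667

0.6667


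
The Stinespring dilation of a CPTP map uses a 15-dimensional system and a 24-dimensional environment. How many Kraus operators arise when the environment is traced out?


Tracing out the environment in an orthonormal basis {|i>_E} gives Kraus operators K_i = <i|_E U |0>_E.
Number of Kraus operators = dim(H_env) = d_env
= 24

24


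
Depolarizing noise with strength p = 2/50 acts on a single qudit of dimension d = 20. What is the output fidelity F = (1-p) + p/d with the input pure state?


F = (1-p) + p/d
= (1 - 0.0400) + 0.0400/20
= 0.9600 + 0.0020
= 0.9620

0.9620


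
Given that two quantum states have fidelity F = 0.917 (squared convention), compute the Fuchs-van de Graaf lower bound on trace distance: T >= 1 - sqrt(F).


Fuchs-van de Graaf (squared-fidelity convention): 1 - sqrt(F) <= T <= sqrt(1 - F).
Lower bound: T >= 1 - sqrt(F)
sqrt(F) = sqrt(0.917) = 0.9576
T >= 1 - 0.9576
T >= 0.0424

0.0424


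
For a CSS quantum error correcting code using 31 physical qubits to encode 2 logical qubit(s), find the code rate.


Code rate R = k/n
= 2/31
= 0.0645

0.0645


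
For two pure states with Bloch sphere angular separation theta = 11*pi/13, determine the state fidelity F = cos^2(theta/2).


For states separated by angle theta on Bloch sphere:
F = cos^2(theta/2)
theta = 11*pi/13 = 2.6583
theta/2 = 1.3291
cos(theta/2) = 0.2393
F = 0.0573

0.0573


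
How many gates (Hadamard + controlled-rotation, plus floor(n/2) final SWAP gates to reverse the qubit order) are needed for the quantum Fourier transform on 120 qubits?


Hadamard gates: 120
Controlled rotations: n*(n-1)/2 = 120*119/2 = 7140
SWAP gates: floor(n/2) = floor(120/2) = 60
Total = 120 + 7140 + 60
= 7320

7320


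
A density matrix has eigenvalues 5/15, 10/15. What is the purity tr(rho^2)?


tr(rho^2) = sum of eigenvalues squared
= (5/15)^2 + (10/15)^2
= (25 + 100) / 225
= 125/225
= 0.5556

0.5556


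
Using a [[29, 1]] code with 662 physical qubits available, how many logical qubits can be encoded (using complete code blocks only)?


Each code block uses 29 physical qubits for 1 logical qubit(s).
Number of complete blocks = floor(662 / 29) = 22
Logical qubits = 22 * 1
= 22

22


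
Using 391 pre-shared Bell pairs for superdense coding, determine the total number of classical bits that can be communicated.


Superdense coding allows 2 classical bits per shared entangled pair.
391 pair(s) -> 2 * 391 = 782 classical bits

782


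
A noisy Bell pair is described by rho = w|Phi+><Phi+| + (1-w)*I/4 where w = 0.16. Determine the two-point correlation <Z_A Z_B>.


|Phi+> = (|00> + |11>)/sqrt(2)
For the pure Bell state, <Z_A Z_B> = +1 (Bell-state Pauli correlator).
The maximally-mixed part I/4 has tr(I/4 * P tensor P) = 0 for any traceless Pauli P.
So <Z_A Z_B>_rho = w * (+1) + (1 - w) * 0
= 0.16 * (+1)
= 0.1600

0.1600


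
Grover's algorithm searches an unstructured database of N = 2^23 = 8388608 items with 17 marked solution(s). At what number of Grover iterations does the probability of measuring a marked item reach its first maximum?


After j Grover iterations the success probability is P(j) = sin^2((2j+1)*theta), where sin(theta) = sqrt(k/N).
N = 2^23 = 8388608, k = 17
sin(theta) = sqrt(k/N) = 0.00142357224
theta = arcsin(sqrt(k/N)) = 0.001423572721 rad
P(j) reaches its first maximum when (2j+1)*theta is as close as possible to pi/2, i.e. j = round(pi/(4*theta) - 1/2).
pi/(4*theta) - 1/2 = 551.2092
(For comparison, the common estimate pi/4 * sqrt(N/k) = 551.7094; the exact maximiser is used here.)
Optimal iterations = 551

551


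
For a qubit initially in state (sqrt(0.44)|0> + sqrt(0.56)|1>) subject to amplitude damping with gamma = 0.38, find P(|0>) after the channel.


For amplitude damping with parameter gamma on state sqrt(a)|0> + sqrt(b)|1>:
alpha^2 = 0.44, beta^2 = 0.56
P(|0>) = alpha^2 + gamma * beta^2
= 0.44 + 0.38 * 0.56
= 0.44 + 0.2128
= 0.6528

0.6528


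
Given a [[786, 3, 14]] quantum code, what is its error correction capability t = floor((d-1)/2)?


Code parameters: [[786, 3, 14]], distance d = 14.
Number of correctable errors = floor((d-1)/2)
= floor((14 - 1)/2)
= floor(13/2)
= 6

6


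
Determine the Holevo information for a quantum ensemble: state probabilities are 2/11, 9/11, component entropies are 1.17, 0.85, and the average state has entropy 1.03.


chi = S(rho) - sum_i p_i * S(rho_i)
Weighted entropy = 2/11 * 1.17 + 9/11 * 0.85
= 0.9082
chi = 1.03 - 0.9082
= 0.1218

0.1218


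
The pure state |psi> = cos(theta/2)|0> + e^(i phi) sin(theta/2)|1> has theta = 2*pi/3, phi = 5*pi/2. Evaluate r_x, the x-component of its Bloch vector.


theta = 2.0944, phi = 7.8540
r_x = sin(theta)*cos(phi) = 0.8660 * 0.0000
r_x = 0.0000

0.0000


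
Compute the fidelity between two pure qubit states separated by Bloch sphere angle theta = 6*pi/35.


For states separated by angle theta on Bloch sphere:
F = cos^2(theta/2)
theta = 6*pi/35 = 0.5386
theta/2 = 0.2693
cos(theta/2) = 0.9640
F = 0.9292

0.9292


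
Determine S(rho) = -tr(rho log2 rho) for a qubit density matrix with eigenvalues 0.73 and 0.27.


S = -p*log2(p) - (1-p)*log2(1-p)
p = 0.7300, 1-p = 0.2700
= -0.7300 * log2(0.7300) - 0.2700 * log2(0.2700)
= -(-0.3314) - (-0.5100)
= 0.8415

0.8415


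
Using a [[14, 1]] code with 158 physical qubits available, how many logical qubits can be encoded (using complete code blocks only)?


Each code block uses 14 physical qubits for 1 logical qubit(s).
Number of complete blocks = floor(158 / 14) = 11
Logical qubits = 11 * 1
= 11

11


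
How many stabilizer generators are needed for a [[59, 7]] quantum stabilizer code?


For an [[n,k]] stabilizer code:
Number of stabilizer generators = n - k
= 59 - 7
= 52

52


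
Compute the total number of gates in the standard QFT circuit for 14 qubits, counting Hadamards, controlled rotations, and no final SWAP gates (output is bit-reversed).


Hadamard gates: 14
Controlled rotations: n*(n-1)/2 = 14*13/2 = 91
SWAP gates: 0 (omitted)
Total = 14 + 91
= 105

105


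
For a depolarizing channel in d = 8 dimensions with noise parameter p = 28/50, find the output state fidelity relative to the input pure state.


F = (1-p) + p/d
= (1 - 0.5600) + 0.5600/8
= 0.4400 + 0.0700
= 0.5100

0.5100


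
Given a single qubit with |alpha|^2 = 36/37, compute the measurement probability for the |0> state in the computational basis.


|alpha|^2 = 36/37 = 0.9730
|beta|^2 = 1 - 36/37 = 1/37 = 0.0270
P(|0>) = |alpha|^2 = 0.9730

0.9730


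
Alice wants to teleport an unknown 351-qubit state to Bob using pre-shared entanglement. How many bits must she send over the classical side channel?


Quantum teleportation requires 2 classical bits per qubit teleported.
351 qubit(s) -> 2 * 351 = 702 classical bits

702


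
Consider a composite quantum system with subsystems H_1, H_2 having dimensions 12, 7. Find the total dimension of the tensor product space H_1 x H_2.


dim(H_1 x H_2) = 12 * 7
= 84

84


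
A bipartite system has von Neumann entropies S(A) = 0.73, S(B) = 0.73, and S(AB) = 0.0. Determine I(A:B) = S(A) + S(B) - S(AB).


I(A:B) = S(A) + S(B) - S(AB)
= 0.73 + 0.73 - 0.0
= 1.4600

1.4600


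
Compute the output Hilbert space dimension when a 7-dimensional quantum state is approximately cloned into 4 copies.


Output space = H^(tensor 4) where dim(H) = 7
dim = 7^4
= 49 (after 2 factors)
= 343 (after 3 factors)
= 2401 (after 4 factors)
= 2401

2401


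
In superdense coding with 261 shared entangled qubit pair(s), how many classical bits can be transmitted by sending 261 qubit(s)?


Superdense coding allows 2 classical bits per shared entangled pair.
261 pair(s) -> 2 * 261 = 522 classical bits

522


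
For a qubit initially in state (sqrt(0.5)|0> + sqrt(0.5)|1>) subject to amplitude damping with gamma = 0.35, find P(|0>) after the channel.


For amplitude damping with parameter gamma on state sqrt(a)|0> + sqrt(b)|1>:
alpha^2 = 0.5, beta^2 = 0.5
P(|0>) = alpha^2 + gamma * beta^2
= 0.5 + 0.35 * 0.5
= 0.5 + 0.1750
= 0.6750

0.6750


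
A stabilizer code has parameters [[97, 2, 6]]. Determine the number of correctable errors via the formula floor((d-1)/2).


Code parameters: [[97, 2, 6]], distance d = 6.
Number of correctable errors = floor((d-1)/2)
= floor((6 - 1)/2)
= floor(5/2)
= 2

2


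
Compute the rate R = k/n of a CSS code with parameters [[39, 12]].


Code rate R = k/n
= 12/39
= 0.3077

0.3077


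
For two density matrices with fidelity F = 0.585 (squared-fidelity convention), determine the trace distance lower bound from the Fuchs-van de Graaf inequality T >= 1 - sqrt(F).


Fuchs-van de Graaf (squared-fidelity convention): 1 - sqrt(F) <= T <= sqrt(1 - F).
Lower bound: T >= 1 - sqrt(F)
sqrt(F) = sqrt(0.585) = 0.7649
T >= 1 - 0.7649
T >= 0.2351

0.2351


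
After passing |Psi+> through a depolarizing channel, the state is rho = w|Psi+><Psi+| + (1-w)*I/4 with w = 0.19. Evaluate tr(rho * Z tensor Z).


|Psi+> = (|01> + |10>)/sqrt(2)
For the pure Bell state, <Z_A Z_B> = -1 (Bell-state Pauli correlator).
The maximally-mixed part I/4 has tr(I/4 * P tensor P) = 0 for any traceless Pauli P.
So <Z_A Z_B>_rho = w * (-1) + (1 - w) * 0
= 0.19 * (-1)
= -0.1900

-0.1900


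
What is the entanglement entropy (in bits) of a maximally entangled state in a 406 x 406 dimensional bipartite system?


For a maximally entangled state in d x d:
S = log2(d) = log2(406)
= 8.6653

8.6653


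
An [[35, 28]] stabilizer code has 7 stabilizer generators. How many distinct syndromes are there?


Each stabilizer generator gives a binary (+1 or -1) measurement outcome.
With 7 independent generators:
Total syndromes = 2^7
= 128

128


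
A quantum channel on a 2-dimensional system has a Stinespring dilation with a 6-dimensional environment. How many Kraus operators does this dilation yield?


Tracing out the environment in an orthonormal basis {|i>_E} gives Kraus operators K_i = <i|_E U |0>_E.
Number of Kraus operators = dim(H_env) = d_env
= 6

6


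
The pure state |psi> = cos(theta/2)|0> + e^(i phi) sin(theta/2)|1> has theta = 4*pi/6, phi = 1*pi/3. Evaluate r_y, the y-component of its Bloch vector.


theta = 2.0944, phi = 1.0472
r_y = sin(theta)*sin(phi) = 0.8660 * 0.8660
r_y = 0.7500

0.7500


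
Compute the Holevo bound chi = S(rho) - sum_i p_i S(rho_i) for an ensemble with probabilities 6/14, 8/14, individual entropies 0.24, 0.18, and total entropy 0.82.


chi = S(rho) - sum_i p_i * S(rho_i)
Weighted entropy = 6/14 * 0.24 + 8/14 * 0.18
= 0.2057
chi = 0.82 - 0.2057
= 0.6143

0.6143


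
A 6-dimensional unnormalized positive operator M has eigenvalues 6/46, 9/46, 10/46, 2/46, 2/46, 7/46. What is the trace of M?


tr(M) = sum of eigenvalues
= 6/46 + 9/46 + 10/46 + 2/46 + 2/46 + 7/46
= 36/46
= 0.7826

0.7826


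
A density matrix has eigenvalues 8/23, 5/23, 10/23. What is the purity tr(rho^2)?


tr(rho^2) = sum of eigenvalues squared
= (8/23)^2 + (5/23)^2 + (10/23)^2
= (64 + 25 + 100) / 529
= 189/529
= 0.3573

0.3573


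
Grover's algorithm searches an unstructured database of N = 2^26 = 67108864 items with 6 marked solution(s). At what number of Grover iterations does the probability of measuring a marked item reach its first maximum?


After j Grover iterations the success probability is P(j) = sin^2((2j+1)*theta), where sin(theta) = sqrt(k/N).
N = 2^26 = 67108864, k = 6
sin(theta) = sqrt(k/N) = 0.0002990099784
theta = arcsin(sqrt(k/N)) = 0.0002990099828 rad
P(j) reaches its first maximum when (2j+1)*theta is as close as possible to pi/2, i.e. j = round(pi/(4*theta) - 1/2).
pi/(4*theta) - 1/2 = 2626.1620
(For comparison, the common estimate pi/4 * sqrt(N/k) = 2626.6621; the exact maximiser is used here.)
Optimal iterations = 2626

2626


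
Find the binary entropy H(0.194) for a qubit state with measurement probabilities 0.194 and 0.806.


S = -p*log2(p) - (1-p)*log2(1-p)
p = 0.1940, 1-p = 0.8060
= -0.1940 * log2(0.1940) - 0.8060 * log2(0.8060)
= -(-0.4590) - (-0.2508)
= 0.7098

0.7098


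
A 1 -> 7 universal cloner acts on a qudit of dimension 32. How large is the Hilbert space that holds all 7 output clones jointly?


Output space = H^(tensor 7) where dim(H) = 32
dim = 32^7
= 1024 (after 2 factors)
= 32768 (after 3 factors)
= 1048576 (after 4 factors)
= 33554432 (after 5 factors)
= 1073741824 (after 6 factors)
= 34359738368 (after 7 factors)
= 34359738368

34359738368


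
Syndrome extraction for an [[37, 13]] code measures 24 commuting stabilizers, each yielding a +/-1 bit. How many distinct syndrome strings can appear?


Each stabilizer generator gives a binary (+1 or -1) measurement outcome.
With 24 independent generators:
Total syndromes = 2^24
= 16777216

16777216


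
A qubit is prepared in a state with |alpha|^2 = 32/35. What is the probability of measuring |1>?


|alpha|^2 = 32/35 = 0.9143
|beta|^2 = 1 - 32/35 = 3/35 = 0.0857
P(|1>) = |beta|^2 = 0.0857

0.0857


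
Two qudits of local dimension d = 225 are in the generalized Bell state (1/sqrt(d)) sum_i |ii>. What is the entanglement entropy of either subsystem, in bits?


For a maximally entangled state in d x d:
S = log2(d) = log2(225)
= 7.8138

7.8138


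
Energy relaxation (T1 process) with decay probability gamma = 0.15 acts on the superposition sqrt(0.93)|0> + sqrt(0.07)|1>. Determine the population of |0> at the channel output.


For amplitude damping with parameter gamma on state sqrt(a)|0> + sqrt(b)|1>:
alpha^2 = 0.93, beta^2 = 0.07
P(|0>) = alpha^2 + gamma * beta^2
= 0.93 + 0.15 * 0.07
= 0.93 + 0.0105
= 0.9405

0.9405


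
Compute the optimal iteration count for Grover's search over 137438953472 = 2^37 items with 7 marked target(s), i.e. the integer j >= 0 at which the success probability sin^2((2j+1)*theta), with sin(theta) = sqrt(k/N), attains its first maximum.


After j Grover iterations the success probability is P(j) = sin^2((2j+1)*theta), where sin(theta) = sqrt(k/N).
N = 2^37 = 137438953472, k = 7
sin(theta) = sqrt(k/N) = 7.136645101e-06
theta = arcsin(sqrt(k/N)) = 7.136645101e-06 rad
P(j) reaches its first maximum when (2j+1)*theta is as close as possible to pi/2, i.e. j = round(pi/(4*theta) - 1/2).
pi/(4*theta) - 1/2 = 110050.9531
(For comparison, the common estimate pi/4 * sqrt(N/k) = 110051.4531; the exact maximiser is used here.)
Optimal iterations = 110051

110051


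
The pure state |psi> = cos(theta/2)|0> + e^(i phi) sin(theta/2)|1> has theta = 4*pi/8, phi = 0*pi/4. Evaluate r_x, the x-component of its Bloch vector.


theta = 1.5708, phi = 0.0000
r_x = sin(theta)*cos(phi) = 1.0000 * 1.0000
r_x = 1.0000

1.0000


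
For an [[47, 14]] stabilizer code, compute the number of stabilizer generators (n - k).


For an [[n,k]] stabilizer code:
Number of stabilizer generators = n - k
= 47 - 14
= 33

33


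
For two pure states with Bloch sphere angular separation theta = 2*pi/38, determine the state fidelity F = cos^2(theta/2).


For states separated by angle theta on Bloch sphere:
F = cos^2(theta/2)
theta = 2*pi/38 = 0.1653
theta/2 = 0.0827
cos(theta/2) = 0.9966
F = 0.9932

0.9932


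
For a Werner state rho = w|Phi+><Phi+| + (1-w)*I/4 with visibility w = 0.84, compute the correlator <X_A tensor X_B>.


|Phi+> = (|00> + |11>)/sqrt(2)
For the pure Bell state, <X_A X_B> = +1 (Bell-state Pauli correlator).
The maximally-mixed part I/4 has tr(I/4 * P tensor P) = 0 for any traceless Pauli P.
So <X_A X_B>_rho = w * (+1) + (1 - w) * 0
= 0.84 * (+1)
= 0.8400

0.8400


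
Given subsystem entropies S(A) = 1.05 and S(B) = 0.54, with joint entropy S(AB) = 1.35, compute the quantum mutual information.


I(A:B) = S(A) + S(B) - S(AB)
= 1.05 + 0.54 - 1.35
= 0.2400

0.2400


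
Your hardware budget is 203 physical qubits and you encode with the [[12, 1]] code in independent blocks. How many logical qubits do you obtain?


Each code block uses 12 physical qubits for 1 logical qubit(s).
Number of complete blocks = floor(203 / 12) = 16
Logical qubits = 16 * 1
= 16

16
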